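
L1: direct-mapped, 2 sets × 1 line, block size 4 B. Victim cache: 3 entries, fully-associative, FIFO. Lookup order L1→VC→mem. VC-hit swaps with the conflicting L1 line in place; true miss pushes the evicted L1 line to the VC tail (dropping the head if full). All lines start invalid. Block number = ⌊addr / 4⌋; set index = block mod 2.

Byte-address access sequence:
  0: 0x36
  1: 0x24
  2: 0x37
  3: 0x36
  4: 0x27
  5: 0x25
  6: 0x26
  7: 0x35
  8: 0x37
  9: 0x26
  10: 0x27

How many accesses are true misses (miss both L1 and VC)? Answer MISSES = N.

MISSES = 2

0: 0x36 (blk 13, set 1) → MISS  vc=[]
1: 0x24 (blk 9, set 1) → MISS  vc=[13]
2: 0x37 (blk 13, set 1) → VC-HIT  vc=[9]
3: 0x36 (blk 13, set 1) → L1-HIT  vc=[9]
4: 0x27 (blk 9, set 1) → VC-HIT  vc=[13]
5: 0x25 (blk 9, set 1) → L1-HIT  vc=[13]
6: 0x26 (blk 9, set 1) → L1-HIT  vc=[13]
7: 0x35 (blk 13, set 1) → VC-HIT  vc=[9]
8: 0x37 (blk 13, set 1) → L1-HIT  vc=[9]
9: 0x26 (blk 9, set 1) → VC-HIT  vc=[13]
10: 0x27 (blk 9, set 1) → L1-HIT  vc=[13]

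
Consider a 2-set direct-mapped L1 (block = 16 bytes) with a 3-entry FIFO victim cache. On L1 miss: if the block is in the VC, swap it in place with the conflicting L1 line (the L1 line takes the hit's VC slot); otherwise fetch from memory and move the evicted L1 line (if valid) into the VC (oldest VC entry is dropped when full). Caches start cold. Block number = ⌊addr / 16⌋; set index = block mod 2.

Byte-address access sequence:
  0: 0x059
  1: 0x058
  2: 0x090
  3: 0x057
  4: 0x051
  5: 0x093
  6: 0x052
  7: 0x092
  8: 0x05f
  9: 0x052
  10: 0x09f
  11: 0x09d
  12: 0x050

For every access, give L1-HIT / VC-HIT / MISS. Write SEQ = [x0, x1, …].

  [0] addr=0x59 blk=5 s=1: MISS | VC []
  [1] addr=0x58 blk=5 s=1: L1-HIT | VC []
  [2] addr=0x90 blk=9 s=1: MISS | VC [5]
  [3] addr=0x57 blk=5 s=1: VC-HIT | VC [9]
  [4] addr=0x51 blk=5 s=1: L1-HIT | VC [9]
  [5] addr=0x93 blk=9 s=1: VC-HIT | VC [5]
  [6] addr=0x52 blk=5 s=1: VC-HIT | VC [9]
  [7] addr=0x92 blk=9 s=1: VC-HIT | VC [5]
  [8] addr=0x5f blk=5 s=1: VC-HIT | VC [9]
  [9] addr=0x52 blk=5 s=1: L1-HIT | VC [9]
  [10] addr=0x9f blk=9 s=1: VC-HIT | VC [5]
  [11] addr=0x9d blk=9 s=1: L1-HIT | VC [5]
  [12] addr=0x50 blk=5 s=1: VC-HIT | VC [9]

SEQ = [MISS, L1-HIT, MISS, VC-HIT, L1-HIT, VC-HIT, VC-HIT, VC-HIT, VC-HIT, L1-HIT, VC-HIT, L1-HIT, VC-HIT]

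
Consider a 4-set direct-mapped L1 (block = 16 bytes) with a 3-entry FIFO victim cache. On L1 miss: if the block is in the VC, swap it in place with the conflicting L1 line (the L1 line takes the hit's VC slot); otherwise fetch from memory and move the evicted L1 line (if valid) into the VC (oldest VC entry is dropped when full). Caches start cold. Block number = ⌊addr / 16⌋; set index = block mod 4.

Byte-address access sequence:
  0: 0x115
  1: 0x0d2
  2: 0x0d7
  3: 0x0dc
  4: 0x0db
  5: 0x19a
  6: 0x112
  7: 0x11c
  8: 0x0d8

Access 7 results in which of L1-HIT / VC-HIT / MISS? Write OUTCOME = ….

0: 0x115 (blk 17, set 1) → MISS  vc=[]
1: 0xd2 (blk 13, set 1) → MISS  vc=[17]
2: 0xd7 (blk 13, set 1) → L1-HIT  vc=[17]
3: 0xdc (blk 13, set 1) → L1-HIT  vc=[17]
4: 0xdb (blk 13, set 1) → L1-HIT  vc=[17]
5: 0x19a (blk 25, set 1) → MISS  vc=[17, 13]
6: 0x112 (blk 17, set 1) → VC-HIT  vc=[25, 13]
7: 0x11c (blk 17, set 1) → L1-HIT  vc=[25, 13]
8: 0xd8 (blk 13, set 1) → VC-HIT  vc=[25, 17]

OUTCOME = L1-HIT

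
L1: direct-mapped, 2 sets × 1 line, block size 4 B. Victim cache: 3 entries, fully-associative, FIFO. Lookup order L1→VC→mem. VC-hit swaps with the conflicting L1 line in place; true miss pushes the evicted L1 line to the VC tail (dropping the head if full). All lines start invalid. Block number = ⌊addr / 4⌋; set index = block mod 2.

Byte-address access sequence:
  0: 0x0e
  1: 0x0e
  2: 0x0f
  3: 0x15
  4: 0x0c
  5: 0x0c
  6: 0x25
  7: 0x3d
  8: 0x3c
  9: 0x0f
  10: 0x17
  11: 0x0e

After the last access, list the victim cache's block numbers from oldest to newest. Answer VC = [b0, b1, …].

#0 0xe→b3/s1 MISS; vc=[]
#1 0xe→b3/s1 L1-HIT; vc=[]
#2 0xf→b3/s1 L1-HIT; vc=[]
#3 0x15→b5/s1 MISS; vc=[3]
#4 0xc→b3/s1 VC-HIT; vc=[5]
#5 0xc→b3/s1 L1-HIT; vc=[5]
#6 0x25→b9/s1 MISS; vc=[5,3]
#7 0x3d→b15/s1 MISS; vc=[5,3,9]
#8 0x3c→b15/s1 L1-HIT; vc=[5,3,9]
#9 0xf→b3/s1 VC-HIT; vc=[5,15,9]
#10 0x17→b5/s1 VC-HIT; vc=[3,15,9]
#11 0xe→b3/s1 VC-HIT; vc=[5,15,9]

VC = [5, 15, 9]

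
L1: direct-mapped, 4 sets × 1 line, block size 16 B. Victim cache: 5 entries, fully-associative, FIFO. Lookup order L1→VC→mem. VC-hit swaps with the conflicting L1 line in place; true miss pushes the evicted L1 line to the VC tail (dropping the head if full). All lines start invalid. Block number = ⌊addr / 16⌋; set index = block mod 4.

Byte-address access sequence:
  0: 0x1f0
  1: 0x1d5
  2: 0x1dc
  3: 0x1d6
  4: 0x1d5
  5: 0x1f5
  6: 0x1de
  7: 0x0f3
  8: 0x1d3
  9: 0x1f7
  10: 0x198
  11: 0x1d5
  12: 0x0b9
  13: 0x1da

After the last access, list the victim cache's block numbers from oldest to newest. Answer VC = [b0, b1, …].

#0 0x1f0→b31/s3 MISS; vc=[]
#1 0x1d5→b29/s1 MISS; vc=[]
#2 0x1dc→b29/s1 L1-HIT; vc=[]
#3 0x1d6→b29/s1 L1-HIT; vc=[]
#4 0x1d5→b29/s1 L1-HIT; vc=[]
#5 0x1f5→b31/s3 L1-HIT; vc=[]
#6 0x1de→b29/s1 L1-HIT; vc=[]
#7 0xf3→b15/s3 MISS; vc=[31]
#8 0x1d3→b29/s1 L1-HIT; vc=[31]
#9 0x1f7→b31/s3 VC-HIT; vc=[15]
#10 0x198→b25/s1 MISS; vc=[15,29]
#11 0x1d5→b29/s1 VC-HIT; vc=[15,25]
#12 0xb9→b11/s3 MISS; vc=[15,25,31]
#13 0x1da→b29/s1 L1-HIT; vc=[15,25,31]

VC = [15, 25, 31]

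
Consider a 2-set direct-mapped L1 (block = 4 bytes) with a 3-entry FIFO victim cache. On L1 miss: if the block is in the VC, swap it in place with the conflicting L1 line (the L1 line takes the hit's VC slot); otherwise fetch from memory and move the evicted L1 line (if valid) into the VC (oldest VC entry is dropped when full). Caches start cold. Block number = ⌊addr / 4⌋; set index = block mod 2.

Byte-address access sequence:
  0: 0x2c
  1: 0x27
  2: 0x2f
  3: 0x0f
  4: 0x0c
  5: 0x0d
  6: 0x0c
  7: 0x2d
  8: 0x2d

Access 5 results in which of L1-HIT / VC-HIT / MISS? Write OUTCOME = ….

OUTCOME = L1-HIT

  [0] addr=0x2c blk=11 s=1: MISS | VC []
  [1] addr=0x27 blk=9 s=1: MISS | VC [11]
  [2] addr=0x2f blk=11 s=1: VC-HIT | VC [9]
  [3] addr=0xf blk=3 s=1: MISS | VC [9, 11]
  [4] addr=0xc blk=3 s=1: L1-HIT | VC [9, 11]
  [5] addr=0xd blk=3 s=1: L1-HIT | VC [9, 11]
  [6] addr=0xc blk=3 s=1: L1-HIT | VC [9, 11]
  [7] addr=0x2d blk=11 s=1: VC-HIT | VC [9, 3]
  [8] addr=0x2d blk=11 s=1: L1-HIT | VC [9, 3]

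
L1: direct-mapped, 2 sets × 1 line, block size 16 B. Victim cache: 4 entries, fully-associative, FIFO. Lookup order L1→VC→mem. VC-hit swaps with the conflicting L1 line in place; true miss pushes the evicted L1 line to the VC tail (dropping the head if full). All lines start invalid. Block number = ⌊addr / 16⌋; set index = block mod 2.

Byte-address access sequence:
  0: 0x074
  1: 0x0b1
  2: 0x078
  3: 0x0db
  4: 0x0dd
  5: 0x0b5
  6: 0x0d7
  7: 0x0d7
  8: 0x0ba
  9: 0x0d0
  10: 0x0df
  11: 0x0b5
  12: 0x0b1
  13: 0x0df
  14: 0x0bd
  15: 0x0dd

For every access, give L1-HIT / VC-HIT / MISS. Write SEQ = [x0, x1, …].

SEQ = [MISS, MISS, VC-HIT, MISS, L1-HIT, VC-HIT, VC-HIT, L1-HIT, VC-HIT, VC-HIT, L1-HIT, VC-HIT, L1-HIT, VC-HIT, VC-HIT, VC-HIT]

0: 0x74 (blk 7, set 1) → MISS  vc=[]
1: 0xb1 (blk 11, set 1) → MISS  vc=[7]
2: 0x78 (blk 7, set 1) → VC-HIT  vc=[11]
3: 0xdb (blk 13, set 1) → MISS  vc=[11, 7]
4: 0xdd (blk 13, set 1) → L1-HIT  vc=[11, 7]
5: 0xb5 (blk 11, set 1) → VC-HIT  vc=[13, 7]
6: 0xd7 (blk 13, set 1) → VC-HIT  vc=[11, 7]
7: 0xd7 (blk 13, set 1) → L1-HIT  vc=[11, 7]
8: 0xba (blk 11, set 1) → VC-HIT  vc=[13, 7]
9: 0xd0 (blk 13, set 1) → VC-HIT  vc=[11, 7]
10: 0xdf (blk 13, set 1) → L1-HIT  vc=[11, 7]
11: 0xb5 (blk 11, set 1) → VC-HIT  vc=[13, 7]
12: 0xb1 (blk 11, set 1) → L1-HIT  vc=[13, 7]
13: 0xdf (blk 13, set 1) → VC-HIT  vc=[11, 7]
14: 0xbd (blk 11, set 1) → VC-HIT  vc=[13, 7]
15: 0xdd (blk 13, set 1) → VC-HIT  vc=[11, 7]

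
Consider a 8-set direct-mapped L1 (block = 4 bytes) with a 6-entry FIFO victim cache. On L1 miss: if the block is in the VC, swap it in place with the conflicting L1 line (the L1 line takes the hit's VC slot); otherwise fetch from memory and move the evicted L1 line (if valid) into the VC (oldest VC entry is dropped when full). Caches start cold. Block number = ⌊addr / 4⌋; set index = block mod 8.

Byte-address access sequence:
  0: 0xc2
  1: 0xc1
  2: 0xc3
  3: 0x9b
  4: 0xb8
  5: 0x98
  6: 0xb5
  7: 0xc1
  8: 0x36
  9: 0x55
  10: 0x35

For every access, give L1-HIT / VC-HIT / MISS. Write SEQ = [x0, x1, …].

SEQ = [MISS, L1-HIT, L1-HIT, MISS, MISS, VC-HIT, MISS, L1-HIT, MISS, MISS, VC-HIT]

0: 0xc2 (blk 48, set 0) → MISS  vc=[]
1: 0xc1 (blk 48, set 0) → L1-HIT  vc=[]
2: 0xc3 (blk 48, set 0) → L1-HIT  vc=[]
3: 0x9b (blk 38, set 6) → MISS  vc=[]
4: 0xb8 (blk 46, set 6) → MISS  vc=[38]
5: 0x98 (blk 38, set 6) → VC-HIT  vc=[46]
6: 0xb5 (blk 45, set 5) → MISS  vc=[46]
7: 0xc1 (blk 48, set 0) → L1-HIT  vc=[46]
8: 0x36 (blk 13, set 5) → MISS  vc=[46, 45]
9: 0x55 (blk 21, set 5) → MISS  vc=[46, 45, 13]
10: 0x35 (blk 13, set 5) → VC-HIT  vc=[46, 45, 21]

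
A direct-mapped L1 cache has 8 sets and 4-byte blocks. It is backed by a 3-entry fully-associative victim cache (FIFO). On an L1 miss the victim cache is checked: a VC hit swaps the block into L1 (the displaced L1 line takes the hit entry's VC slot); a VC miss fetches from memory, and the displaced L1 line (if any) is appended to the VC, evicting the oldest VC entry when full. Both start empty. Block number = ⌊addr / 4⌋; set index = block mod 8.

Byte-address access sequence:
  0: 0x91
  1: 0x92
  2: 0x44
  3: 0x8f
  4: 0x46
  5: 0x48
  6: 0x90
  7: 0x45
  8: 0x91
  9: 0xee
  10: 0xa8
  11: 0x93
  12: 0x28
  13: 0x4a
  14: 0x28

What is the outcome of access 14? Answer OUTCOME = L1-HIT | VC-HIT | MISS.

#0 0x91→b36/s4 MISS; vc=[]
#1 0x92→b36/s4 L1-HIT; vc=[]
#2 0x44→b17/s1 MISS; vc=[]
#3 0x8f→b35/s3 MISS; vc=[]
#4 0x46→b17/s1 L1-HIT; vc=[]
#5 0x48→b18/s2 MISS; vc=[]
#6 0x90→b36/s4 L1-HIT; vc=[]
#7 0x45→b17/s1 L1-HIT; vc=[]
#8 0x91→b36/s4 L1-HIT; vc=[]
#9 0xee→b59/s3 MISS; vc=[35]
#10 0xa8→b42/s2 MISS; vc=[35,18]
#11 0x93→b36/s4 L1-HIT; vc=[35,18]
#12 0x28→b10/s2 MISS; vc=[35,18,42]
#13 0x4a→b18/s2 VC-HIT; vc=[35,10,42]
#14 0x28→b10/s2 VC-HIT; vc=[35,18,42]

OUTCOME = VC-HIT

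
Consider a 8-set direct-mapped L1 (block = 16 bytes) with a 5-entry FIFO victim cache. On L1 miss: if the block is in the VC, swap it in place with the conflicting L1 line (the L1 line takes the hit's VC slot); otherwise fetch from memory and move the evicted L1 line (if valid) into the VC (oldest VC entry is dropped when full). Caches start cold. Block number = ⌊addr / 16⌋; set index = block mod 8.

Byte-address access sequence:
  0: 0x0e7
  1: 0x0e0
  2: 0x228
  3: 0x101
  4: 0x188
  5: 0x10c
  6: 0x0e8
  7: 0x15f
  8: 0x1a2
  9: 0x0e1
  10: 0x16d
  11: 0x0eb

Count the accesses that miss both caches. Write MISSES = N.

MISSES = 7

#0 0xe7→b14/s6 MISS; vc=[]
#1 0xe0→b14/s6 L1-HIT; vc=[]
#2 0x228→b34/s2 MISS; vc=[]
#3 0x101→b16/s0 MISS; vc=[]
#4 0x188→b24/s0 MISS; vc=[16]
#5 0x10c→b16/s0 VC-HIT; vc=[24]
#6 0xe8→b14/s6 L1-HIT; vc=[24]
#7 0x15f→b21/s5 MISS; vc=[24]
#8 0x1a2→b26/s2 MISS; vc=[24,34]
#9 0xe1→b14/s6 L1-HIT; vc=[24,34]
#10 0x16d→b22/s6 MISS; vc=[24,34,14]
#11 0xeb→b14/s6 VC-HIT; vc=[24,34,22]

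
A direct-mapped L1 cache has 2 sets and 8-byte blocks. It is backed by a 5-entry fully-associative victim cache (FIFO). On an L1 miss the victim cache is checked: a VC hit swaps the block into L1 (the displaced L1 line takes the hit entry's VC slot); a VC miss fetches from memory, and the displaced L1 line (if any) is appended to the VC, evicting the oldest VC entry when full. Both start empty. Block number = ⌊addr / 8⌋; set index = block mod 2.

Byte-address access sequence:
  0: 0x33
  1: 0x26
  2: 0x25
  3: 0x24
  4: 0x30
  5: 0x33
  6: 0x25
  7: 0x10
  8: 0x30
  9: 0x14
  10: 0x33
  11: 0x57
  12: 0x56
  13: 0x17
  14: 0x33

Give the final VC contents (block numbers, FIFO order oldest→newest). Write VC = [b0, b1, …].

  [0] addr=0x33 blk=6 s=0: MISS | VC []
  [1] addr=0x26 blk=4 s=0: MISS | VC [6]
  [2] addr=0x25 blk=4 s=0: L1-HIT | VC [6]
  [3] addr=0x24 blk=4 s=0: L1-HIT | VC [6]
  [4] addr=0x30 blk=6 s=0: VC-HIT | VC [4]
  [5] addr=0x33 blk=6 s=0: L1-HIT | VC [4]
  [6] addr=0x25 blk=4 s=0: VC-HIT | VC [6]
  [7] addr=0x10 blk=2 s=0: MISS | VC [6, 4]
  [8] addr=0x30 blk=6 s=0: VC-HIT | VC [2, 4]
  [9] addr=0x14 blk=2 s=0: VC-HIT | VC [6, 4]
  [10] addr=0x33 blk=6 s=0: VC-HIT | VC [2, 4]
  [11] addr=0x57 blk=10 s=0: MISS | VC [2, 4, 6]
  [12] addr=0x56 blk=10 s=0: L1-HIT | VC [2, 4, 6]
  [13] addr=0x17 blk=2 s=0: VC-HIT | VC [10, 4, 6]
  [14] addr=0x33 blk=6 s=0: VC-HIT | VC [10, 4, 2]

VC = [10, 4, 2]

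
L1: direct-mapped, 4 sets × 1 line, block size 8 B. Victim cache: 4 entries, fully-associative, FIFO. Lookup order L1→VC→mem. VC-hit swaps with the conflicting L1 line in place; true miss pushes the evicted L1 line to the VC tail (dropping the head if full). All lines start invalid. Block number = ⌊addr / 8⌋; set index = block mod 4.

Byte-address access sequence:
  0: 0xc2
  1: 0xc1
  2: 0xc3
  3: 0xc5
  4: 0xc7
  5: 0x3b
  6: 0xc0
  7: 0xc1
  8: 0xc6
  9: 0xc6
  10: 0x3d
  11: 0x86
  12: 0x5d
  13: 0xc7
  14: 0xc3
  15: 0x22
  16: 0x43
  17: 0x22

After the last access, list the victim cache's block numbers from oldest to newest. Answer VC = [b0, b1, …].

VC = [16, 7, 24, 8]

#0 0xc2→b24/s0 MISS; vc=[]
#1 0xc1→b24/s0 L1-HIT; vc=[]
#2 0xc3→b24/s0 L1-HIT; vc=[]
#3 0xc5→b24/s0 L1-HIT; vc=[]
#4 0xc7→b24/s0 L1-HIT; vc=[]
#5 0x3b→b7/s3 MISS; vc=[]
#6 0xc0→b24/s0 L1-HIT; vc=[]
#7 0xc1→b24/s0 L1-HIT; vc=[]
#8 0xc6→b24/s0 L1-HIT; vc=[]
#9 0xc6→b24/s0 L1-HIT; vc=[]
#10 0x3d→b7/s3 L1-HIT; vc=[]
#11 0x86→b16/s0 MISS; vc=[24]
#12 0x5d→b11/s3 MISS; vc=[24,7]
#13 0xc7→b24/s0 VC-HIT; vc=[16,7]
#14 0xc3→b24/s0 L1-HIT; vc=[16,7]
#15 0x22→b4/s0 MISS; vc=[16,7,24]
#16 0x43→b8/s0 MISS; vc=[16,7,24,4]
#17 0x22→b4/s0 VC-HIT; vc=[16,7,24,8]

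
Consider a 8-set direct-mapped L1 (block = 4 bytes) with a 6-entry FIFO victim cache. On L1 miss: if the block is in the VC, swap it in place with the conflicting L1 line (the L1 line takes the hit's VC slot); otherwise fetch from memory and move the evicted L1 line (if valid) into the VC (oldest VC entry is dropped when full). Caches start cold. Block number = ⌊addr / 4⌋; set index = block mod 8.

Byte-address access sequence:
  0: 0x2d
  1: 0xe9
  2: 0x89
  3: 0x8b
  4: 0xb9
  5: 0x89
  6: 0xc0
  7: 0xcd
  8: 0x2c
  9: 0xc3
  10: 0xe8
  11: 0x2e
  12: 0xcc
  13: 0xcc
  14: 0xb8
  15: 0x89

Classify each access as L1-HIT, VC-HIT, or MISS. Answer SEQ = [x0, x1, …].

0: 0x2d (blk 11, set 3) → MISS  vc=[]
1: 0xe9 (blk 58, set 2) → MISS  vc=[]
2: 0x89 (blk 34, set 2) → MISS  vc=[58]
3: 0x8b (blk 34, set 2) → L1-HIT  vc=[58]
4: 0xb9 (blk 46, set 6) → MISS  vc=[58]
5: 0x89 (blk 34, set 2) → L1-HIT  vc=[58]
6: 0xc0 (blk 48, set 0) → MISS  vc=[58]
7: 0xcd (blk 51, set 3) → MISS  vc=[58, 11]
8: 0x2c (blk 11, set 3) → VC-HIT  vc=[58, 51]
9: 0xc3 (blk 48, set 0) → L1-HIT  vc=[58, 51]
10: 0xe8 (blk 58, set 2) → VC-HIT  vc=[34, 51]
11: 0x2e (blk 11, set 3) → L1-HIT  vc=[34, 51]
12: 0xcc (blk 51, set 3) → VC-HIT  vc=[34, 11]
13: 0xcc (blk 51, set 3) → L1-HIT  vc=[34, 11]
14: 0xb8 (blk 46, set 6) → L1-HIT  vc=[34, 11]
15: 0x89 (blk 34, set 2) → VC-HIT  vc=[58, 11]

SEQ = [MISS, MISS, MISS, L1-HIT, MISS, L1-HIT, MISS, MISS, VC-HIT, L1-HIT, VC-HIT, L1-HIT, VC-HIT, L1-HIT, L1-HIT, VC-HIT]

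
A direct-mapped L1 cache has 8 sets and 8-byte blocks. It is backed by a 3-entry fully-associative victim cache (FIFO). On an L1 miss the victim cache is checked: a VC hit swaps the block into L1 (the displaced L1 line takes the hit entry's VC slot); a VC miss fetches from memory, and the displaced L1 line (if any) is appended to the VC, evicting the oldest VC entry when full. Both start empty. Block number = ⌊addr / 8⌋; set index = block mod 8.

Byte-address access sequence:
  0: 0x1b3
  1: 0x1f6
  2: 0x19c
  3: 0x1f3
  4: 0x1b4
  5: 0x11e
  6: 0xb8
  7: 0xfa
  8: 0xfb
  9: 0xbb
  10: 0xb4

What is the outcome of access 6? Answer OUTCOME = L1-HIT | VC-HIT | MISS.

#0 0x1b3→b54/s6 MISS; vc=[]
#1 0x1f6→b62/s6 MISS; vc=[54]
#2 0x19c→b51/s3 MISS; vc=[54]
#3 0x1f3→b62/s6 L1-HIT; vc=[54]
#4 0x1b4→b54/s6 VC-HIT; vc=[62]
#5 0x11e→b35/s3 MISS; vc=[62,51]
#6 0xb8→b23/s7 MISS; vc=[62,51]
#7 0xfa→b31/s7 MISS; vc=[62,51,23]
#8 0xfb→b31/s7 L1-HIT; vc=[62,51,23]
#9 0xbb→b23/s7 VC-HIT; vc=[62,51,31]
#10 0xb4→b22/s6 MISS; vc=[51,31,54]

OUTCOME = MISS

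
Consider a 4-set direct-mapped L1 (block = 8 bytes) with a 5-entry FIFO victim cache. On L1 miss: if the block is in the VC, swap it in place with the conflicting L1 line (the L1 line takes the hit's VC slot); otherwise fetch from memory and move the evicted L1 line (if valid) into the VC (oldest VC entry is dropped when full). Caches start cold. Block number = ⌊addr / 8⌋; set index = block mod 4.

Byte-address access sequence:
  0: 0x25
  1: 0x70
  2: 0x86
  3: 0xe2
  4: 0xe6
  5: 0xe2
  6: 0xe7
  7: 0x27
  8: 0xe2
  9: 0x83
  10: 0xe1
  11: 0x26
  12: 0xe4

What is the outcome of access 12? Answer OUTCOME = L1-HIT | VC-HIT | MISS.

OUTCOME = VC-HIT

  [0] addr=0x25 blk=4 s=0: MISS | VC []
  [1] addr=0x70 blk=14 s=2: MISS | VC []
  [2] addr=0x86 blk=16 s=0: MISS | VC [4]
  [3] addr=0xe2 blk=28 s=0: MISS | VC [4, 16]
  [4] addr=0xe6 blk=28 s=0: L1-HIT | VC [4, 16]
  [5] addr=0xe2 blk=28 s=0: L1-HIT | VC [4, 16]
  [6] addr=0xe7 blk=28 s=0: L1-HIT | VC [4, 16]
  [7] addr=0x27 blk=4 s=0: VC-HIT | VC [28, 16]
  [8] addr=0xe2 blk=28 s=0: VC-HIT | VC [4, 16]
  [9] addr=0x83 blk=16 s=0: VC-HIT | VC [4, 28]
  [10] addr=0xe1 blk=28 s=0: VC-HIT | VC [4, 16]
  [11] addr=0x26 blk=4 s=0: VC-HIT | VC [28, 16]
  [12] addr=0xe4 blk=28 s=0: VC-HIT | VC [4, 16]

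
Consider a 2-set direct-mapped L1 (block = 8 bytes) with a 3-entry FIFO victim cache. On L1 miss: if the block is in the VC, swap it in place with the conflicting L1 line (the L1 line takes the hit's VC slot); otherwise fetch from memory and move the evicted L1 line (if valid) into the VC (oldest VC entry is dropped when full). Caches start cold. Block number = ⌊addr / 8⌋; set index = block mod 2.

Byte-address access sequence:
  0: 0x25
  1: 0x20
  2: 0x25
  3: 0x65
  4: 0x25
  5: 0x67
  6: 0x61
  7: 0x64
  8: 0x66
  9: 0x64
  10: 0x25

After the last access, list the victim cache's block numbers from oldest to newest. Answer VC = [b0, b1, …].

VC = [12]

#0 0x25→b4/s0 MISS; vc=[]
#1 0x20→b4/s0 L1-HIT; vc=[]
#2 0x25→b4/s0 L1-HIT; vc=[]
#3 0x65→b12/s0 MISS; vc=[4]
#4 0x25→b4/s0 VC-HIT; vc=[12]
#5 0x67→b12/s0 VC-HIT; vc=[4]
#6 0x61→b12/s0 L1-HIT; vc=[4]
#7 0x64→b12/s0 L1-HIT; vc=[4]
#8 0x66→b12/s0 L1-HIT; vc=[4]
#9 0x64→b12/s0 L1-HIT; vc=[4]
#10 0x25→b4/s0 VC-HIT; vc=[12]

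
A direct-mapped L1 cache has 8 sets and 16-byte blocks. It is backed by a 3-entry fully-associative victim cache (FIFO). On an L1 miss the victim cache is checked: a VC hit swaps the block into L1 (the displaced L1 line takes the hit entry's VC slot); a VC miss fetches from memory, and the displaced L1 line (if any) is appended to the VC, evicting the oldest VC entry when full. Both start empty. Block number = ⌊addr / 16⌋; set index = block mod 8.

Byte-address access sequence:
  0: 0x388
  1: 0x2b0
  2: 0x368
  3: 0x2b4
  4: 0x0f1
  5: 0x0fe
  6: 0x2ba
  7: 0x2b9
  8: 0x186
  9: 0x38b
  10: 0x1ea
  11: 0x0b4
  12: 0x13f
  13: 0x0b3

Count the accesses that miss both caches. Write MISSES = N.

#0 0x388→b56/s0 MISS; vc=[]
#1 0x2b0→b43/s3 MISS; vc=[]
#2 0x368→b54/s6 MISS; vc=[]
#3 0x2b4→b43/s3 L1-HIT; vc=[]
#4 0xf1→b15/s7 MISS; vc=[]
#5 0xfe→b15/s7 L1-HIT; vc=[]
#6 0x2ba→b43/s3 L1-HIT; vc=[]
#7 0x2b9→b43/s3 L1-HIT; vc=[]
#8 0x186→b24/s0 MISS; vc=[56]
#9 0x38b→b56/s0 VC-HIT; vc=[24]
#10 0x1ea→b30/s6 MISS; vc=[24,54]
#11 0xb4→b11/s3 MISS; vc=[24,54,43]
#12 0x13f→b19/s3 MISS; vc=[54,43,11]
#13 0xb3→b11/s3 VC-HIT; vc=[54,43,19]

MISSES = 8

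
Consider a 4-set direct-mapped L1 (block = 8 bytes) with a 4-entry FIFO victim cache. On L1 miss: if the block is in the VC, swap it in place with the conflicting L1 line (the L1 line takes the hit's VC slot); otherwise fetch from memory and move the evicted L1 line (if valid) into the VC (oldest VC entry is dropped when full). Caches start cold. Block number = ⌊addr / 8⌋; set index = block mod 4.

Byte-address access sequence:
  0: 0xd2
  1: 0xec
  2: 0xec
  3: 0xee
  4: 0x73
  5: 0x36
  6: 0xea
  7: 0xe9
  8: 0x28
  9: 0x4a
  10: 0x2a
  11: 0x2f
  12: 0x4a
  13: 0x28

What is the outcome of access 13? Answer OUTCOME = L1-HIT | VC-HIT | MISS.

OUTCOME = VC-HIT

#0 0xd2→b26/s2 MISS; vc=[]
#1 0xec→b29/s1 MISS; vc=[]
#2 0xec→b29/s1 L1-HIT; vc=[]
#3 0xee→b29/s1 L1-HIT; vc=[]
#4 0x73→b14/s2 MISS; vc=[26]
#5 0x36→b6/s2 MISS; vc=[26,14]
#6 0xea→b29/s1 L1-HIT; vc=[26,14]
#7 0xe9→b29/s1 L1-HIT; vc=[26,14]
#8 0x28→b5/s1 MISS; vc=[26,14,29]
#9 0x4a→b9/s1 MISS; vc=[26,14,29,5]
#10 0x2a→b5/s1 VC-HIT; vc=[26,14,29,9]
#11 0x2f→b5/s1 L1-HIT; vc=[26,14,29,9]
#12 0x4a→b9/s1 VC-HIT; vc=[26,14,29,5]
#13 0x28→b5/s1 VC-HIT; vc=[26,14,29,9]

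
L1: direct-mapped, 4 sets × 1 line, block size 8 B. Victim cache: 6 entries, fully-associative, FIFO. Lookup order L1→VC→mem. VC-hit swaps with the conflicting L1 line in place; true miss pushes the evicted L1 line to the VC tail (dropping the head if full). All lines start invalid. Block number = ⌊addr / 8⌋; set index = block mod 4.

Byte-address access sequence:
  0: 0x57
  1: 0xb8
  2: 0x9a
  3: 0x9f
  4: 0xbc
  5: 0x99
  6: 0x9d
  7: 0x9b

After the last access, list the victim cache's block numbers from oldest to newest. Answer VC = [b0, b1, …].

VC = [23]

0: 0x57 (blk 10, set 2) → MISS  vc=[]
1: 0xb8 (blk 23, set 3) → MISS  vc=[]
2: 0x9a (blk 19, set 3) → MISS  vc=[23]
3: 0x9f (blk 19, set 3) → L1-HIT  vc=[23]
4: 0xbc (blk 23, set 3) → VC-HIT  vc=[19]
5: 0x99 (blk 19, set 3) → VC-HIT  vc=[23]
6: 0x9d (blk 19, set 3) → L1-HIT  vc=[23]
7: 0x9b (blk 19, set 3) → L1-HIT  vc=[23]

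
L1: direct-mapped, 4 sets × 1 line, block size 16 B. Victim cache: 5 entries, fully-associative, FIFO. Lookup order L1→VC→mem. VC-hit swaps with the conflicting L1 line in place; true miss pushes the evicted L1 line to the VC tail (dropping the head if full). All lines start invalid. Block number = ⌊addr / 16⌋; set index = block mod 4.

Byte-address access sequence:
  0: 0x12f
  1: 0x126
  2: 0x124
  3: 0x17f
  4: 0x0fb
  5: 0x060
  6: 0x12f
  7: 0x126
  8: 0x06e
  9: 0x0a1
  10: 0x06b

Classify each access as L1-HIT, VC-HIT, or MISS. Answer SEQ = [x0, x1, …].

  [0] addr=0x12f blk=18 s=2: MISS | VC []
  [1] addr=0x126 blk=18 s=2: L1-HIT | VC []
  [2] addr=0x124 blk=18 s=2: L1-HIT | VC []
  [3] addr=0x17f blk=23 s=3: MISS | VC []
  [4] addr=0xfb blk=15 s=3: MISS | VC [23]
  [5] addr=0x60 blk=6 s=2: MISS | VC [23, 18]
  [6] addr=0x12f blk=18 s=2: VC-HIT | VC [23, 6]
  [7] addr=0x126 blk=18 s=2: L1-HIT | VC [23, 6]
  [8] addr=0x6e blk=6 s=2: VC-HIT | VC [23, 18]
  [9] addr=0xa1 blk=10 s=2: MISS | VC [23, 18, 6]
  [10] addr=0x6b blk=6 s=2: VC-HIT | VC [23, 18, 10]

SEQ = [MISS, L1-HIT, L1-HIT, MISS, MISS, MISS, VC-HIT, L1-HIT, VC-HIT, MISS, VC-HIT]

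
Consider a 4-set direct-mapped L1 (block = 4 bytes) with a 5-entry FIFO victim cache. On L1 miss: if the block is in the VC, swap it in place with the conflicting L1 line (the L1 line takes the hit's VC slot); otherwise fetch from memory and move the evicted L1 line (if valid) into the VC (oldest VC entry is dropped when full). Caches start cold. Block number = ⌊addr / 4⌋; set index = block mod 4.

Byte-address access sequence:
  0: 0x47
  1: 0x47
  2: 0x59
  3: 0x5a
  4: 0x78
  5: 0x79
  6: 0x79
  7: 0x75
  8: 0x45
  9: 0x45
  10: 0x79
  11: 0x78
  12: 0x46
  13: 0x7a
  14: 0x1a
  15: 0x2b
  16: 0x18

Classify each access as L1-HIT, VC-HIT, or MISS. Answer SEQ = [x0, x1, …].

SEQ = [MISS, L1-HIT, MISS, L1-HIT, MISS, L1-HIT, L1-HIT, MISS, VC-HIT, L1-HIT, L1-HIT, L1-HIT, L1-HIT, L1-HIT, MISS, MISS, VC-HIT]

#0 0x47→b17/s1 MISS; vc=[]
#1 0x47→b17/s1 L1-HIT; vc=[]
#2 0x59→b22/s2 MISS; vc=[]
#3 0x5a→b22/s2 L1-HIT; vc=[]
#4 0x78→b30/s2 MISS; vc=[22]
#5 0x79→b30/s2 L1-HIT; vc=[22]
#6 0x79→b30/s2 L1-HIT; vc=[22]
#7 0x75→b29/s1 MISS; vc=[22,17]
#8 0x45→b17/s1 VC-HIT; vc=[22,29]
#9 0x45→b17/s1 L1-HIT; vc=[22,29]
#10 0x79→b30/s2 L1-HIT; vc=[22,29]
#11 0x78→b30/s2 L1-HIT; vc=[22,29]
#12 0x46→b17/s1 L1-HIT; vc=[22,29]
#13 0x7a→b30/s2 L1-HIT; vc=[22,29]
#14 0x1a→b6/s2 MISS; vc=[22,29,30]
#15 0x2b→b10/s2 MISS; vc=[22,29,30,6]
#16 0x18→b6/s2 VC-HIT; vc=[22,29,30,10]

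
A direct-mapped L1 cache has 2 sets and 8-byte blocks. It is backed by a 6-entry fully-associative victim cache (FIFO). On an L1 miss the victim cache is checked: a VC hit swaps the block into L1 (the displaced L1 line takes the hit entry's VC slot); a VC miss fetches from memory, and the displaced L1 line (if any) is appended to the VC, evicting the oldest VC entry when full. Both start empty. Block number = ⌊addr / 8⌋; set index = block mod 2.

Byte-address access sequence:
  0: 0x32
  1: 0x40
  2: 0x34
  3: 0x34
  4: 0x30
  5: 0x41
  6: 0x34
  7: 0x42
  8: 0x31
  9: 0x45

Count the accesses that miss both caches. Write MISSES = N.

MISSES = 2

0: 0x32 (blk 6, set 0) → MISS  vc=[]
1: 0x40 (blk 8, set 0) → MISS  vc=[6]
2: 0x34 (blk 6, set 0) → VC-HIT  vc=[8]
3: 0x34 (blk 6, set 0) → L1-HIT  vc=[8]
4: 0x30 (blk 6, set 0) → L1-HIT  vc=[8]
5: 0x41 (blk 8, set 0) → VC-HIT  vc=[6]
6: 0x34 (blk 6, set 0) → VC-HIT  vc=[8]
7: 0x42 (blk 8, set 0) → VC-HIT  vc=[6]
8: 0x31 (blk 6, set 0) → VC-HIT  vc=[8]
9: 0x45 (blk 8, set 0) → VC-HIT  vc=[6]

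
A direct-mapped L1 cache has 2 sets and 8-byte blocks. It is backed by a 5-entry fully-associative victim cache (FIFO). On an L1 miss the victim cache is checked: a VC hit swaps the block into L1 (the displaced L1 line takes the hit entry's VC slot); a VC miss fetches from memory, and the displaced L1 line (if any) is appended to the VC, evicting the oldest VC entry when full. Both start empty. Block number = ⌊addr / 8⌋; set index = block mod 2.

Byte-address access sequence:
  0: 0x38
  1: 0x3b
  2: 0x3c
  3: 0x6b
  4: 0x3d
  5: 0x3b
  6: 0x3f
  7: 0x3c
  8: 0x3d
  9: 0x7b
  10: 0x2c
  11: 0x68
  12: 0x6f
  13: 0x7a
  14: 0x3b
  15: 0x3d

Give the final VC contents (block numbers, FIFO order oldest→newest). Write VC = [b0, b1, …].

  [0] addr=0x38 blk=7 s=1: MISS | VC []
  [1] addr=0x3b blk=7 s=1: L1-HIT | VC []
  [2] addr=0x3c blk=7 s=1: L1-HIT | VC []
  [3] addr=0x6b blk=13 s=1: MISS | VC [7]
  [4] addr=0x3d blk=7 s=1: VC-HIT | VC [13]
  [5] addr=0x3b blk=7 s=1: L1-HIT | VC [13]
  [6] addr=0x3f blk=7 s=1: L1-HIT | VC [13]
  [7] addr=0x3c blk=7 s=1: L1-HIT | VC [13]
  [8] addr=0x3d blk=7 s=1: L1-HIT | VC [13]
  [9] addr=0x7b blk=15 s=1: MISS | VC [13, 7]
  [10] addr=0x2c blk=5 s=1: MISS | VC [13, 7, 15]
  [11] addr=0x68 blk=13 s=1: VC-HIT | VC [5, 7, 15]
  [12] addr=0x6f blk=13 s=1: L1-HIT | VC [5, 7, 15]
  [13] addr=0x7a blk=15 s=1: VC-HIT | VC [5, 7, 13]
  [14] addr=0x3b blk=7 s=1: VC-HIT | VC [5, 15, 13]
  [15] addr=0x3d blk=7 s=1: L1-HIT | VC [5, 15, 13]

VC = [5, 15, 13]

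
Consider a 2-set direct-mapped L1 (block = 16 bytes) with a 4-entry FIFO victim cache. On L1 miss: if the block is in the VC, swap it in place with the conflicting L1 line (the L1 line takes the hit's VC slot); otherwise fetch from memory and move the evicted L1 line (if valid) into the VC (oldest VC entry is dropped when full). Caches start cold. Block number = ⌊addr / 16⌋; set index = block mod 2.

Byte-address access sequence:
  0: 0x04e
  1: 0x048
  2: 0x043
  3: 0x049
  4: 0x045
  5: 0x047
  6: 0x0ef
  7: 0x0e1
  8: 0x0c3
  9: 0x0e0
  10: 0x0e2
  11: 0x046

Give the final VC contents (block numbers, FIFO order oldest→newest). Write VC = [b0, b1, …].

#0 0x4e→b4/s0 MISS; vc=[]
#1 0x48→b4/s0 L1-HIT; vc=[]
#2 0x43→b4/s0 L1-HIT; vc=[]
#3 0x49→b4/s0 L1-HIT; vc=[]
#4 0x45→b4/s0 L1-HIT; vc=[]
#5 0x47→b4/s0 L1-HIT; vc=[]
#6 0xef→b14/s0 MISS; vc=[4]
#7 0xe1→b14/s0 L1-HIT; vc=[4]
#8 0xc3→b12/s0 MISS; vc=[4,14]
#9 0xe0→b14/s0 VC-HIT; vc=[4,12]
#10 0xe2→b14/s0 L1-HIT; vc=[4,12]
#11 0x46→b4/s0 VC-HIT; vc=[14,12]

VC = [14, 12]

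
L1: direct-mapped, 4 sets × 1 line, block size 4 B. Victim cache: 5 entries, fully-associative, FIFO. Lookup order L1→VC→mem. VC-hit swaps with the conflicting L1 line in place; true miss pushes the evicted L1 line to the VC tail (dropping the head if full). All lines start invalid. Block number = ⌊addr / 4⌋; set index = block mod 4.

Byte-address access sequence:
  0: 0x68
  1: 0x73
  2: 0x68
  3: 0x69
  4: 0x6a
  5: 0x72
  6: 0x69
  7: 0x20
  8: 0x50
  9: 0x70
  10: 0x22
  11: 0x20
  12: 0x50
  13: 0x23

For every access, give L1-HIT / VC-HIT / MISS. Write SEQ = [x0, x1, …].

SEQ = [MISS, MISS, L1-HIT, L1-HIT, L1-HIT, L1-HIT, L1-HIT, MISS, MISS, VC-HIT, VC-HIT, L1-HIT, VC-HIT, VC-HIT]

#0 0x68→b26/s2 MISS; vc=[]
#1 0x73→b28/s0 MISS; vc=[]
#2 0x68→b26/s2 L1-HIT; vc=[]
#3 0x69→b26/s2 L1-HIT; vc=[]
#4 0x6a→b26/s2 L1-HIT; vc=[]
#5 0x72→b28/s0 L1-HIT; vc=[]
#6 0x69→b26/s2 L1-HIT; vc=[]
#7 0x20→b8/s0 MISS; vc=[28]
#8 0x50→b20/s0 MISS; vc=[28,8]
#9 0x70→b28/s0 VC-HIT; vc=[20,8]
#10 0x22→b8/s0 VC-HIT; vc=[20,28]
#11 0x20→b8/s0 L1-HIT; vc=[20,28]
#12 0x50→b20/s0 VC-HIT; vc=[8,28]
#13 0x23→b8/s0 VC-HIT; vc=[20,28]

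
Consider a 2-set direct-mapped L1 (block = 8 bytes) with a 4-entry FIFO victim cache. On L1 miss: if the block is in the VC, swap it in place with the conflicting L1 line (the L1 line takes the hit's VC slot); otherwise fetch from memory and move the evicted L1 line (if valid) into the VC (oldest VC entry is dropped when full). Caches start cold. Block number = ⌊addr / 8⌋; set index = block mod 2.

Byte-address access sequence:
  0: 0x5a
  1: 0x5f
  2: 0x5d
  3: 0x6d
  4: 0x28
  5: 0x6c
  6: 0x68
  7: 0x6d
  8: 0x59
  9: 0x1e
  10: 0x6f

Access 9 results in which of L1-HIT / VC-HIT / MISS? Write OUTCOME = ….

OUTCOME = MISS

0: 0x5a (blk 11, set 1) → MISS  vc=[]
1: 0x5f (blk 11, set 1) → L1-HIT  vc=[]
2: 0x5d (blk 11, set 1) → L1-HIT  vc=[]
3: 0x6d (blk 13, set 1) → MISS  vc=[11]
4: 0x28 (blk 5, set 1) → MISS  vc=[11, 13]
5: 0x6c (blk 13, set 1) → VC-HIT  vc=[11, 5]
6: 0x68 (blk 13, set 1) → L1-HIT  vc=[11, 5]
7: 0x6d (blk 13, set 1) → L1-HIT  vc=[11, 5]
8: 0x59 (blk 11, set 1) → VC-HIT  vc=[13, 5]
9: 0x1e (blk 3, set 1) → MISS  vc=[13, 5, 11]
10: 0x6f (blk 13, set 1) → VC-HIT  vc=[3, 5, 11]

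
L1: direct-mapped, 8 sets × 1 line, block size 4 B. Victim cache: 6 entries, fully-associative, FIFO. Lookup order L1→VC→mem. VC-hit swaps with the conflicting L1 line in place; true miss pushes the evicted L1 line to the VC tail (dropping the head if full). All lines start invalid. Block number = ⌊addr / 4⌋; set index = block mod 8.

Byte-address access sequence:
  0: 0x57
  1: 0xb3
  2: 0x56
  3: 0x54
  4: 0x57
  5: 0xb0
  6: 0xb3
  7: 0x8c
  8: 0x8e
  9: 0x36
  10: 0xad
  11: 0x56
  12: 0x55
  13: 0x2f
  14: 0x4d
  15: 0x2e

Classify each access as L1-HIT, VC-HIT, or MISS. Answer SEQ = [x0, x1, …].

  [0] addr=0x57 blk=21 s=5: MISS | VC []
  [1] addr=0xb3 blk=44 s=4: MISS | VC []
  [2] addr=0x56 blk=21 s=5: L1-HIT | VC []
  [3] addr=0x54 blk=21 s=5: L1-HIT | VC []
  [4] addr=0x57 blk=21 s=5: L1-HIT | VC []
  [5] addr=0xb0 blk=44 s=4: L1-HIT | VC []
  [6] addr=0xb3 blk=44 s=4: L1-HIT | VC []
  [7] addr=0x8c blk=35 s=3: MISS | VC []
  [8] addr=0x8e blk=35 s=3: L1-HIT | VC []
  [9] addr=0x36 blk=13 s=5: MISS | VC [21]
  [10] addr=0xad blk=43 s=3: MISS | VC [21, 35]
  [11] addr=0x56 blk=21 s=5: VC-HIT | VC [13, 35]
  [12] addr=0x55 blk=21 s=5: L1-HIT | VC [13, 35]
  [13] addr=0x2f blk=11 s=3: MISS | VC [13, 35, 43]
  [14] addr=0x4d blk=19 s=3: MISS | VC [13, 35, 43, 11]
  [15] addr=0x2e blk=11 s=3: VC-HIT | VC [13, 35, 43, 19]

SEQ = [MISS, MISS, L1-HIT, L1-HIT, L1-HIT, L1-HIT, L1-HIT, MISS, L1-HIT, MISS, MISS, VC-HIT, L1-HIT, MISS, MISS, VC-HIT]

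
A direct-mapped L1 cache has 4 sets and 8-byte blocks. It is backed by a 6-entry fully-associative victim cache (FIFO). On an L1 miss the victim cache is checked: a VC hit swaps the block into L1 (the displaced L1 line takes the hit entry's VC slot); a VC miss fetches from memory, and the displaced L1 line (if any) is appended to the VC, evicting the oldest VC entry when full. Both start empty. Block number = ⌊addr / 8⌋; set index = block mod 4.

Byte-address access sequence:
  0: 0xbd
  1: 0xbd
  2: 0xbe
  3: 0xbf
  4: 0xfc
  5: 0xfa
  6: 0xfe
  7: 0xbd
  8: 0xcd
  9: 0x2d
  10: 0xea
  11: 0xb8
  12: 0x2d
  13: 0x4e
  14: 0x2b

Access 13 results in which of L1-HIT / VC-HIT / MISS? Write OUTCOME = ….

OUTCOME = MISS

0: 0xbd (blk 23, set 3) → MISS  vc=[]
1: 0xbd (blk 23, set 3) → L1-HIT  vc=[]
2: 0xbe (blk 23, set 3) → L1-HIT  vc=[]
3: 0xbf (blk 23, set 3) → L1-HIT  vc=[]
4: 0xfc (blk 31, set 3) → MISS  vc=[23]
5: 0xfa (blk 31, set 3) → L1-HIT  vc=[23]
6: 0xfe (blk 31, set 3) → L1-HIT  vc=[23]
7: 0xbd (blk 23, set 3) → VC-HIT  vc=[31]
8: 0xcd (blk 25, set 1) → MISS  vc=[31]
9: 0x2d (blk 5, set 1) → MISS  vc=[31, 25]
10: 0xea (blk 29, set 1) → MISS  vc=[31, 25, 5]
11: 0xb8 (blk 23, set 3) → L1-HIT  vc=[31, 25, 5]
12: 0x2d (blk 5, set 1) → VC-HIT  vc=[31, 25, 29]
13: 0x4e (blk 9, set 1) → MISS  vc=[31, 25, 29, 5]
14: 0x2b (blk 5, set 1) → VC-HIT  vc=[31, 25, 29, 9]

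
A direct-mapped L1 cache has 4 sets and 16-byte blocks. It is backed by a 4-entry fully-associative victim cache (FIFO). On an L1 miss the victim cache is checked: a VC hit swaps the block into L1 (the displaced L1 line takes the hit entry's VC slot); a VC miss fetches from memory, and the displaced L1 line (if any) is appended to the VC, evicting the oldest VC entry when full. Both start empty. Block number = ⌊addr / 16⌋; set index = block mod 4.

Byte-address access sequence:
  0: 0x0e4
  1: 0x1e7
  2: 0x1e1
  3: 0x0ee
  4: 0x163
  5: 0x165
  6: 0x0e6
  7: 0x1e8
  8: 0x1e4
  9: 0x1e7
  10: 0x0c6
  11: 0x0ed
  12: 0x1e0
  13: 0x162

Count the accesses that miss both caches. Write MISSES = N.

  [0] addr=0xe4 blk=14 s=2: MISS | VC []
  [1] addr=0x1e7 blk=30 s=2: MISS | VC [14]
  [2] addr=0x1e1 blk=30 s=2: L1-HIT | VC [14]
  [3] addr=0xee blk=14 s=2: VC-HIT | VC [30]
  [4] addr=0x163 blk=22 s=2: MISS | VC [30, 14]
  [5] addr=0x165 blk=22 s=2: L1-HIT | VC [30, 14]
  [6] addr=0xe6 blk=14 s=2: VC-HIT | VC [30, 22]
  [7] addr=0x1e8 blk=30 s=2: VC-HIT | VC [14, 22]
  [8] addr=0x1e4 blk=30 s=2: L1-HIT | VC [14, 22]
  [9] addr=0x1e7 blk=30 s=2: L1-HIT | VC [14, 22]
  [10] addr=0xc6 blk=12 s=0: MISS | VC [14, 22]
  [11] addr=0xed blk=14 s=2: VC-HIT | VC [30, 22]
  [12] addr=0x1e0 blk=30 s=2: VC-HIT | VC [14, 22]
  [13] addr=0x162 blk=22 s=2: VC-HIT | VC [14, 30]

MISSES = 4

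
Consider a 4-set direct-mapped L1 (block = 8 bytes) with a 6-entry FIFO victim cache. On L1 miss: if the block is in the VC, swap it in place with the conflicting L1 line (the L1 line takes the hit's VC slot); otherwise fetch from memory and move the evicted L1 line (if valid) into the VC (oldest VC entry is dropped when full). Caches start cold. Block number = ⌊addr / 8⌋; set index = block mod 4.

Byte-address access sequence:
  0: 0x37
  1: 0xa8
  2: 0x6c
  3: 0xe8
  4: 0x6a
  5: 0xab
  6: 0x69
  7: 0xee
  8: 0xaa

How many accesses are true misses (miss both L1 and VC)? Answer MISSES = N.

MISSES = 4

  [0] addr=0x37 blk=6 s=2: MISS | VC []
  [1] addr=0xa8 blk=21 s=1: MISS | VC []
  [2] addr=0x6c blk=13 s=1: MISS | VC [21]
  [3] addr=0xe8 blk=29 s=1: MISS | VC [21, 13]
  [4] addr=0x6a blk=13 s=1: VC-HIT | VC [21, 29]
  [5] addr=0xab blk=21 s=1: VC-HIT | VC [13, 29]
  [6] addr=0x69 blk=13 s=1: VC-HIT | VC [21, 29]
  [7] addr=0xee blk=29 s=1: VC-HIT | VC [21, 13]
  [8] addr=0xaa blk=21 s=1: VC-HIT | VC [29, 13]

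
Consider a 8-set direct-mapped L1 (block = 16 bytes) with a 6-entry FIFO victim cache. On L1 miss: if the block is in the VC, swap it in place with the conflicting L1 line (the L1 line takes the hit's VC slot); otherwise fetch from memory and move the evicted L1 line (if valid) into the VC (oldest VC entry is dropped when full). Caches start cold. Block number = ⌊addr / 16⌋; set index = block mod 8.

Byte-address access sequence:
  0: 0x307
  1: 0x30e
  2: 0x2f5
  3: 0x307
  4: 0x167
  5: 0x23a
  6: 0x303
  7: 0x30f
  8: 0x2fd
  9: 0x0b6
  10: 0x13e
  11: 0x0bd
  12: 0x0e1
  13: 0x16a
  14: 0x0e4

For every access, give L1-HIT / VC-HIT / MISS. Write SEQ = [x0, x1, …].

#0 0x307→b48/s0 MISS; vc=[]
#1 0x30e→b48/s0 L1-HIT; vc=[]
#2 0x2f5→b47/s7 MISS; vc=[]
#3 0x307→b48/s0 L1-HIT; vc=[]
#4 0x167→b22/s6 MISS; vc=[]
#5 0x23a→b35/s3 MISS; vc=[]
#6 0x303→b48/s0 L1-HIT; vc=[]
#7 0x30f→b48/s0 L1-HIT; vc=[]
#8 0x2fd→b47/s7 L1-HIT; vc=[]
#9 0xb6→b11/s3 MISS; vc=[35]
#10 0x13e→b19/s3 MISS; vc=[35,11]
#11 0xbd→b11/s3 VC-HIT; vc=[35,19]
#12 0xe1→b14/s6 MISS; vc=[35,19,22]
#13 0x16a→b22/s6 VC-HIT; vc=[35,19,14]
#14 0xe4→b14/s6 VC-HIT; vc=[35,19,22]

SEQ = [MISS, L1-HIT, MISS, L1-HIT, MISS, MISS, L1-HIT, L1-HIT, L1-HIT, MISS, MISS, VC-HIT, MISS, VC-HIT, VC-HIT]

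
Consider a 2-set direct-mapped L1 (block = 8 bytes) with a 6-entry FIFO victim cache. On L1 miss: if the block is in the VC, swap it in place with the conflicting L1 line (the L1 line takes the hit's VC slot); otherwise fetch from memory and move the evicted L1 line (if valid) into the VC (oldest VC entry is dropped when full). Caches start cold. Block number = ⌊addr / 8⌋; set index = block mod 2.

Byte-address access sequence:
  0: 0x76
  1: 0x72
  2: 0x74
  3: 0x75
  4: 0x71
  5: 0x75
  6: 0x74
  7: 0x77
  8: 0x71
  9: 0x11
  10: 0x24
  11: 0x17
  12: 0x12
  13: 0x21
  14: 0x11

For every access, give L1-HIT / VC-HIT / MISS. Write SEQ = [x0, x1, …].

0: 0x76 (blk 14, set 0) → MISS  vc=[]
1: 0x72 (blk 14, set 0) → L1-HIT  vc=[]
2: 0x74 (blk 14, set 0) → L1-HIT  vc=[]
3: 0x75 (blk 14, set 0) → L1-HIT  vc=[]
4: 0x71 (blk 14, set 0) → L1-HIT  vc=[]
5: 0x75 (blk 14, set 0) → L1-HIT  vc=[]
6: 0x74 (blk 14, set 0) → L1-HIT  vc=[]
7: 0x77 (blk 14, set 0) → L1-HIT  vc=[]
8: 0x71 (blk 14, set 0) → L1-HIT  vc=[]
9: 0x11 (blk 2, set 0) → MISS  vc=[14]
10: 0x24 (blk 4, set 0) → MISS  vc=[14, 2]
11: 0x17 (blk 2, set 0) → VC-HIT  vc=[14, 4]
12: 0x12 (blk 2, set 0) → L1-HIT  vc=[14, 4]
13: 0x21 (blk 4, set 0) → VC-HIT  vc=[14, 2]
14: 0x11 (blk 2, set 0) → VC-HIT  vc=[14, 4]

SEQ = [MISS, L1-HIT, L1-HIT, L1-HIT, L1-HIT, L1-HIT, L1-HIT, L1-HIT, L1-HIT, MISS, MISS, VC-HIT, L1-HIT, VC-HIT, VC-HIT]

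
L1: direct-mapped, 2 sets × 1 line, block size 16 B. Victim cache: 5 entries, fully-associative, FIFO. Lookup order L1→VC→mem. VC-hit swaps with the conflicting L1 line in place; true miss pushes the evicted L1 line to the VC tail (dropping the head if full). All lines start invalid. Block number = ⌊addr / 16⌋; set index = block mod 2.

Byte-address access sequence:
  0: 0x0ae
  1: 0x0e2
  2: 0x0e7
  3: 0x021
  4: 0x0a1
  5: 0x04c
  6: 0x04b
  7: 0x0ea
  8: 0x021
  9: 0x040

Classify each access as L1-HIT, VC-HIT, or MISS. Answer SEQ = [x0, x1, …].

SEQ = [MISS, MISS, L1-HIT, MISS, VC-HIT, MISS, L1-HIT, VC-HIT, VC-HIT, VC-HIT]

0: 0xae (blk 10, set 0) → MISS  vc=[]
1: 0xe2 (blk 14, set 0) → MISS  vc=[10]
2: 0xe7 (blk 14, set 0) → L1-HIT  vc=[10]
3: 0x21 (blk 2, set 0) → MISS  vc=[10, 14]
4: 0xa1 (blk 10, set 0) → VC-HIT  vc=[2, 14]
5: 0x4c (blk 4, set 0) → MISS  vc=[2, 14, 10]
6: 0x4b (blk 4, set 0) → L1-HIT  vc=[2, 14, 10]
7: 0xea (blk 14, set 0) → VC-HIT  vc=[2, 4, 10]
8: 0x21 (blk 2, set 0) → VC-HIT  vc=[14, 4, 10]
9: 0x40 (blk 4, set 0) → VC-HIT  vc=[14, 2, 10]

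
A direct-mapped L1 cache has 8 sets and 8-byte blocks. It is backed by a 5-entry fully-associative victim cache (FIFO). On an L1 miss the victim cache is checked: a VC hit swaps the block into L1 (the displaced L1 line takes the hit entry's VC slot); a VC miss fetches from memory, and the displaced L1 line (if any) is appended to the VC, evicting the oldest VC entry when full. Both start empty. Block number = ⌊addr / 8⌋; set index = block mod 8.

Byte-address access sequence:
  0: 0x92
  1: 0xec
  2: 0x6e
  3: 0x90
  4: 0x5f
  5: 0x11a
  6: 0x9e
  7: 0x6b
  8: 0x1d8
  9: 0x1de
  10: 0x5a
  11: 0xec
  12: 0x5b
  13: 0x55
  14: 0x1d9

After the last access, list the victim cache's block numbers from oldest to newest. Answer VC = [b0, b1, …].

VC = [13, 11, 35, 19, 18]

  [0] addr=0x92 blk=18 s=2: MISS | VC []
  [1] addr=0xec blk=29 s=5: MISS | VC []
  [2] addr=0x6e blk=13 s=5: MISS | VC [29]
  [3] addr=0x90 blk=18 s=2: L1-HIT | VC [29]
  [4] addr=0x5f blk=11 s=3: MISS | VC [29]
  [5] addr=0x11a blk=35 s=3: MISS | VC [29, 11]
  [6] addr=0x9e blk=19 s=3: MISS | VC [29, 11, 35]
  [7] addr=0x6b blk=13 s=5: L1-HIT | VC [29, 11, 35]
  [8] addr=0x1d8 blk=59 s=3: MISS | VC [29, 11, 35, 19]
  [9] addr=0x1de blk=59 s=3: L1-HIT | VC [29, 11, 35, 19]
  [10] addr=0x5a blk=11 s=3: VC-HIT | VC [29, 59, 35, 19]
  [11] addr=0xec blk=29 s=5: VC-HIT | VC [13, 59, 35, 19]
  [12] addr=0x5b blk=11 s=3: L1-HIT | VC [13, 59, 35, 19]
  [13] addr=0x55 blk=10 s=2: MISS | VC [13, 59, 35, 19, 18]
  [14] addr=0x1d9 blk=59 s=3: VC-HIT | VC [13, 11, 35, 19, 18]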